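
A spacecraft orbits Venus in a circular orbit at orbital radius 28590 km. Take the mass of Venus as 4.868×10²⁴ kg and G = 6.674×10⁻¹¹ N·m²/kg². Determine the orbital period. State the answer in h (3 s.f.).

T ≈ 14.8 h

μ = GM = 6.674×10⁻¹¹ × 4.868×10²⁴ = 3.249×10¹⁴ m³/s².
r = 28590 km = 2.859×10⁷ m.
Kepler's third law: T = 2π√(r³/μ) = 2π√((2.859×10⁷)³ / 3.249×10¹⁴).
r³/μ = 7.193×10⁷ s², so T = 2π × 8.481×10³ = 5.329×10⁴ s.
Converting: 5.329×10⁴ s ÷ 3600 = 14.80 h.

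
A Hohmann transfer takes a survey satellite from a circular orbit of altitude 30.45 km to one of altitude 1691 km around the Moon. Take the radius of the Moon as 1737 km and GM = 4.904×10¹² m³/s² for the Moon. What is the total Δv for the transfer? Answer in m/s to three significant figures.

Δv_total ≈ 457 m/s

r₁ = 1737 + 30.45 = 1767.5 km = 1.7674×10⁶ m.
r₂ = 1737 + 1691 = 3428.0 km = 3.4280×10⁶ m.
Transfer ellipse a_t = (r₁ + r₂)/2 = 2.598×10⁶ m.
At r₁: circular v_c1 = √(μ/r₁) = 1666 m/s; transfer-perilune v_p = √[μ(2/r₁ − 1/a_t)] = 1913 m/s.
Δv₁ = v_p − v_c1 = 247.8 m/s.
At r₂: circular v_c2 = √(μ/r₂) = 1196 m/s; transfer-apolune v_a = √[μ(2/r₂ − 1/a_t)] = 986.6 m/s.
Δv₂ = v_c2 − v_a = 209.5 m/s.
Total Δv = Δv₁ + Δv₂ = 457.3 m/s.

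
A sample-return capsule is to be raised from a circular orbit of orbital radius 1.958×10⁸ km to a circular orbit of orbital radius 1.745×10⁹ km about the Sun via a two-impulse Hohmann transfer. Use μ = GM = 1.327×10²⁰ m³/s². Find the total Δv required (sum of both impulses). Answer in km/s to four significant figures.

r₁ = 1.958×10⁸ km = 1.958×10¹¹ m.
r₂ = 1.745×10⁹ km = 1.745×10¹² m.
Transfer ellipse a_t = (r₁ + r₂)/2 = 9.704×10¹¹ m.
At r₁: circular v_c1 = √(μ/r₁) = 26030 m/s; transfer-perihelion v_p = √[μ(2/r₁ − 1/a_t)] = 34910 m/s.
Δv₁ = v_p − v_c1 = 8877 m/s.
At r₂: circular v_c2 = √(μ/r₂) = 8720 m/s; transfer-aphelion v_a = √[μ(2/r₂ − 1/a_t)] = 3917 m/s.
Δv₂ = v_c2 − v_a = 4803 m/s.
Total Δv = Δv₁ + Δv₂ = 13680 m/s = 13.68 km/s.

Δv_total ≈ 13.68 km/s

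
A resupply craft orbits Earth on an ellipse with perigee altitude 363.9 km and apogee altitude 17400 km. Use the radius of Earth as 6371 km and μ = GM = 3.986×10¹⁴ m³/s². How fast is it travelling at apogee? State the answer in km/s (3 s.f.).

r_p = 6371 + 363.9 = 6734.9 km = 6.7349×10⁶ m.
r_a = 6371 + 17400 = 23771 km = 2.3771×10⁷ m.
Semi-major axis a = (r_p + r_a)/2 = 15253 km = 1.525×10⁷ m.
Vis-viva: v² = μ(2/r − 1/a) = 3.986×10¹⁴ × (8.414×10⁻⁸ − 6.556×10⁻⁸) = 7.404×10⁶ m²/s².
v = 2721 m/s = 2.721 km/s.

v ≈ 2.72 km/s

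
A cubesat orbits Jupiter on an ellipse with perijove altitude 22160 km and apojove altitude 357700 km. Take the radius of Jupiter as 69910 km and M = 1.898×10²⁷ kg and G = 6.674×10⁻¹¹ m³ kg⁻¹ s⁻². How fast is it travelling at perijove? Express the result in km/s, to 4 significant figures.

v ≈ 47.58 km/s

μ = GM = 6.674×10⁻¹¹ × 1.898×10²⁷ = 1.267×10¹⁷ m³/s².
r_p = 69910 + 22160 = 92070 km = 9.2070×10⁷ m.
r_a = 69910 + 357700 = 427610 km = 4.2761×10⁸ m.
Semi-major axis a = (r_p + r_a)/2 = 2.5984×10⁵ km = 2.598×10⁸ m.
Vis-viva: v² = μ(2/r − 1/a) = 1.267×10¹⁷ × (2.172×10⁻⁸ − 3.849×10⁻⁹) = 2.264×10⁹ m²/s².
v = 47580 m/s = 47.58 km/s.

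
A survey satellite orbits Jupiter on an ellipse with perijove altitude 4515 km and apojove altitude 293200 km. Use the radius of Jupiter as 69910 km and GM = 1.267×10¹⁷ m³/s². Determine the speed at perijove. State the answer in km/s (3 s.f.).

r_p = 69910 + 4515 = 74425 km = 7.4425×10⁷ m.
r_a = 69910 + 293200 = 363110 km = 3.6311×10⁸ m.
Semi-major axis a = (r_p + r_a)/2 = 2.1877×10⁵ km = 2.188×10⁸ m.
Vis-viva: v² = μ(2/r − 1/a) = 1.267×10¹⁷ × (2.687×10⁻⁸ − 4.571×10⁻⁹) = 2.826×10⁹ m²/s².
v = 53160 m/s = 53.16 km/s.

v ≈ 53.2 km/s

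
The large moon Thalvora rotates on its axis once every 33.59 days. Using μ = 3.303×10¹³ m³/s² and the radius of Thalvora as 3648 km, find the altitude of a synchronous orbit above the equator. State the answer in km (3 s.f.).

h_sync ≈ 1.88×10⁵ km

T = 33.59 days = 2.902×10⁶ s.
A synchronous orbit has period T, so by Kepler's third law a = (μT²/4π²)^(1/3).
μT²/4π² = 3.303×10¹³ × (2.902×10⁶)² / 39.48 = 7.047×10²⁴ m³.
a = 1.917×10⁸ m = 1.9172×10⁵ km.
Altitude h = a − R = 1.9172×10⁵ − 3648 = 1.8807×10⁵ km.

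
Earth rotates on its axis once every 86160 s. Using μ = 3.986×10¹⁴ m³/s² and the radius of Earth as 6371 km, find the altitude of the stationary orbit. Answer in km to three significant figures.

A synchronous orbit has period T, so by Kepler's third law a = (μT²/4π²)^(1/3).
μT²/4π² = 3.986×10¹⁴ × (8.616×10⁴)² / 39.48 = 7.495×10²² m³.
a = 4.216×10⁷ m = 42163 km.
Altitude h = a − R = 42163 − 6371 = 35792 km.

h_sync ≈ 35800 km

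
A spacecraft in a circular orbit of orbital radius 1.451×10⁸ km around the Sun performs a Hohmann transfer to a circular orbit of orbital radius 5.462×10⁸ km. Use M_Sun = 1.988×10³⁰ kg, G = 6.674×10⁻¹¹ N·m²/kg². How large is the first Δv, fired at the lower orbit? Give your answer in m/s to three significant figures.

Δv ≈ 7770 m/s

μ = GM = 6.674×10⁻¹¹ × 1.988×10³⁰ = 1.327×10²⁰ m³/s².
r₁ = 1.451×10⁸ km = 1.451×10¹¹ m.
r₂ = 5.462×10⁸ km = 5.462×10¹¹ m.
Transfer ellipse a_t = (r₁ + r₂)/2 = 3.456×10¹¹ m.
At r₁: circular v_c1 = √(μ/r₁) = 30240 m/s; transfer-perihelion v_p = √[μ(2/r₁ − 1/a_t)] = 38010 m/s.
Δv₁ = v_p − v_c1 = 7773 m/s.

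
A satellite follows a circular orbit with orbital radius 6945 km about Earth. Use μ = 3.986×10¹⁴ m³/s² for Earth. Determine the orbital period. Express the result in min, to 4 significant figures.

T ≈ 96.00 min

r = 6945 km = 6.945×10⁶ m.
Kepler's third law: T = 2π√(r³/μ) = 2π√((6.945×10⁶)³ / 3.986×10¹⁴).
r³/μ = 8.404×10⁵ s², so T = 2π × 9.167×10² = 5.760×10³ s.
Converting: 5.760×10³ s ÷ 60.00 = 96.00 min.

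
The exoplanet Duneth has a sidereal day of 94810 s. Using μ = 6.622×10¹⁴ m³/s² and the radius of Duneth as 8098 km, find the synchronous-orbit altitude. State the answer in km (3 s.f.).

A synchronous orbit has period T, so by Kepler's third law a = (μT²/4π²)^(1/3).
μT²/4π² = 6.622×10¹⁴ × (9.481×10⁴)² / 39.48 = 1.508×10²³ m³.
a = 5.322×10⁷ m = 53225 km.
Altitude h = a − R = 53225 − 8098 = 45127 km.

h_sync ≈ 45100 km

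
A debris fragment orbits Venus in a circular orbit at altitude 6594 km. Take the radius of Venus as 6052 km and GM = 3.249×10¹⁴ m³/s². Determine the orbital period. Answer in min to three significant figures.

T ≈ 261 min

r = 6052 + 6594 = 12646 km = 1.2646×10⁷ m.
Kepler's third law: T = 2π√(r³/μ) = 2π√((1.265×10⁷)³ / 3.249×10¹⁴).
r³/μ = 6.225×10⁶ s², so T = 2π × 2.495×10³ = 1.568×10⁴ s.
Converting: 1.568×10⁴ s ÷ 60.00 = 261.3 min.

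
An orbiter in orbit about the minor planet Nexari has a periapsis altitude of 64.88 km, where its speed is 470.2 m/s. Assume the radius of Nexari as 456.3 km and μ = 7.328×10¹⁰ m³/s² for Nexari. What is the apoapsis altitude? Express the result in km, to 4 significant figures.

r_p = 456.3 + 64.88 = 521.18 km = 5.212×10⁵ m.
Specific energy ε = v²/2 − μ/r = -3.006×10⁴ J/kg, so a = −μ/(2ε) = 1.219×10⁶ m.
The apsides satisfy r_p + r_a = 2a, so the apoapsis radius is 2a − r_p = 1.917×10⁶ m = 1916.6 km.
Apoapsis altitude = 1916.6 − 456.3 = 1460.3 km.

apoapsis altitude ≈ 1460 km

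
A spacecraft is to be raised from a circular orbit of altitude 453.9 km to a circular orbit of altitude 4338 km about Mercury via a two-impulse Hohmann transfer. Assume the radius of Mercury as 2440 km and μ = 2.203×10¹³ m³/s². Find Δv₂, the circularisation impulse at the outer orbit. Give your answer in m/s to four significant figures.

Δv ≈ 408.2 m/s

r₁ = 2440 + 453.9 = 2893.9 km = 2.8939×10⁶ m.
r₂ = 2440 + 4338 = 6778.0 km = 6.7780×10⁶ m.
Transfer ellipse a_t = (r₁ + r₂)/2 = 4.836×10⁶ m.
At r₁: circular v_c1 = √(μ/r₁) = 2759 m/s; transfer-periherm v_p = √[μ(2/r₁ − 1/a_t)] = 3266 m/s.
At r₂: circular v_c2 = √(μ/r₂) = 1803 m/s; transfer-apoherm v_a = √[μ(2/r₂ − 1/a_t)] = 1395 m/s.
Δv₂ = v_c2 − v_a = 408.2 m/s.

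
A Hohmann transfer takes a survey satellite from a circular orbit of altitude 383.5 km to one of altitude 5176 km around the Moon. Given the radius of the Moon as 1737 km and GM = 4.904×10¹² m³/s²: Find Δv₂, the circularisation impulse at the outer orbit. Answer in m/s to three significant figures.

r₁ = 1737 + 383.5 = 2120.5 km = 2.1205×10⁶ m.
r₂ = 1737 + 5176 = 6913.0 km = 6.9130×10⁶ m.
Transfer ellipse a_t = (r₁ + r₂)/2 = 4.517×10⁶ m.
At r₁: circular v_c1 = √(μ/r₁) = 1521 m/s; transfer-perilune v_p = √[μ(2/r₁ − 1/a_t)] = 1881 m/s.
At r₂: circular v_c2 = √(μ/r₂) = 842.3 m/s; transfer-apolune v_a = √[μ(2/r₂ − 1/a_t)] = 577.1 m/s.
Δv₂ = v_c2 − v_a = 265.2 m/s.

Δv ≈ 265 m/s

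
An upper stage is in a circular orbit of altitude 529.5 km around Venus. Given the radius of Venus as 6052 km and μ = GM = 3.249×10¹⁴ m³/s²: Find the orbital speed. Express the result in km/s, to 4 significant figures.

r = 6052 + 529.5 = 6581.5 km = 6.5815×10⁶ m.
For a circular orbit v = √(μ/r) = √(3.249×10¹⁴ / 6.582×10⁶) = √(4.937×10⁷) = 7026 m/s.
That is 7.026 km/s.

v ≈ 7.026 km/s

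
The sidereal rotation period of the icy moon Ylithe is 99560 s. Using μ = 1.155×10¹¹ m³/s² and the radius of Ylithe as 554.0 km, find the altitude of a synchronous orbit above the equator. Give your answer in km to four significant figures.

A synchronous orbit has period T, so by Kepler's third law a = (μT²/4π²)^(1/3).
μT²/4π² = 1.155×10¹¹ × (9.956×10⁴)² / 39.48 = 2.900×10¹⁹ m³.
a = 3.072×10⁶ m = 3072.3 km.
Altitude h = a − R = 3072.3 − 554.0 = 2518.3 km.

h_sync ≈ 2518 km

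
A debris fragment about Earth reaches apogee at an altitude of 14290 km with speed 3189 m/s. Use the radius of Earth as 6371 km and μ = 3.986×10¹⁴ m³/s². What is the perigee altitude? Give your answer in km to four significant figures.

perigee altitude ≈ 1024 km

r_a = 6371 + 14290 = 20661 km = 2.066×10⁷ m.
Specific energy ε = v²/2 − μ/r = -1.421×10⁷ J/kg, so a = −μ/(2ε) = 1.403×10⁷ m.
The apsides satisfy r_p + r_a = 2a, so the perigee radius is 2a − r_a = 7.395×10⁶ m = 7394.6 km.
Perigee altitude = 7394.6 − 6371 = 1023.6 km.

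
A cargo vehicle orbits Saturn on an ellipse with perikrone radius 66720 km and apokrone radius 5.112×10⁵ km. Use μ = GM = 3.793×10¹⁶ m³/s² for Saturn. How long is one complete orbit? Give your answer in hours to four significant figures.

Semi-major axis a = (r_p + r_a)/2 = (66720 + 5.1120×10⁵)/2 = 2.8896×10⁵ km = 2.890×10⁸ m.
By Kepler's third law T = 2π√(a³/μ) = 2π × 2.522×10⁴ = 1.585×10⁵ s.
= 44.02 hours.

T ≈ 44.02 hours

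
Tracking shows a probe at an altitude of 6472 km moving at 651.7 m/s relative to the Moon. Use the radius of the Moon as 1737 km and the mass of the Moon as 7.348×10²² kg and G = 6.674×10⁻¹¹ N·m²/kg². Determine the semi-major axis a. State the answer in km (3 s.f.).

a ≈ 6370 km

μ = GM = 6.674×10⁻¹¹ × 7.348×10²² = 4.904×10¹² m³/s².
r = 1737 + 6472 = 8209.0 km = 8.209×10⁶ m.
Vis-viva rearranged: 1/a = 2/r − v²/μ = 2.436×10⁻⁷ − 8.660×10⁻⁸ = 1.570×10⁻⁷ m⁻¹.
a = 6.368×10⁶ m = 6368.2 km.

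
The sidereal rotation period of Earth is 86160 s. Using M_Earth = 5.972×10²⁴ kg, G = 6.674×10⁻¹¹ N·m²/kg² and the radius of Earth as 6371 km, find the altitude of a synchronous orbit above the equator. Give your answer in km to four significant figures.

h_sync ≈ 35790 km

μ = GM = 6.674×10⁻¹¹ × 5.972×10²⁴ = 3.986×10¹⁴ m³/s².
A synchronous orbit has period T, so by Kepler's third law a = (μT²/4π²)^(1/3).
μT²/4π² = 3.986×10¹⁴ × (8.616×10⁴)² / 39.48 = 7.495×10²² m³.
a = 4.216×10⁷ m = 42162 km.
Altitude h = a − R = 42162 − 6371 = 35791 km.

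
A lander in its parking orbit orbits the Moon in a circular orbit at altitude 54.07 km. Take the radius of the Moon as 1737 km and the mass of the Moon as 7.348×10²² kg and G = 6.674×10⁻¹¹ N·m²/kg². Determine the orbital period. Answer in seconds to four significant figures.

μ = GM = 6.674×10⁻¹¹ × 7.348×10²² = 4.904×10¹² m³/s².
r = 1737 + 54.07 = 1791.1 km = 1.7911×10⁶ m.
Kepler's third law: T = 2π√(r³/μ) = 2π√((1.791×10⁶)³ / 4.904×10¹²).
r³/μ = 1.172×10⁶ s², so T = 2π × 1.082×10³ = 6.801×10³ s.

T ≈ 6801 seconds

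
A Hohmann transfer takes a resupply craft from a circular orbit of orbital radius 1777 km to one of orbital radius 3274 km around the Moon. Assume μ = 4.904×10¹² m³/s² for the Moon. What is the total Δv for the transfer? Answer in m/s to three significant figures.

r₁ = 1777 km = 1.777×10⁶ m.
r₂ = 3274 km = 3.274×10⁶ m.
Transfer ellipse a_t = (r₁ + r₂)/2 = 2.526×10⁶ m.
At r₁: circular v_c1 = √(μ/r₁) = 1661 m/s; transfer-perilune v_p = √[μ(2/r₁ − 1/a_t)] = 1891 m/s.
Δv₁ = v_p − v_c1 = 230.2 m/s.
At r₂: circular v_c2 = √(μ/r₂) = 1224 m/s; transfer-apolune v_a = √[μ(2/r₂ − 1/a_t)] = 1027 m/s.
Δv₂ = v_c2 − v_a = 197.3 m/s.
Total Δv = Δv₁ + Δv₂ = 427.5 m/s.

Δv_total ≈ 427 m/s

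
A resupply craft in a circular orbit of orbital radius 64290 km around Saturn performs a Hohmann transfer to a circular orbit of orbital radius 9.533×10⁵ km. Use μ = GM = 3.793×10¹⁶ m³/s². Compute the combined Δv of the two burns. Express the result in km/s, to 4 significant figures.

Δv_total ≈ 13.02 km/s

r₁ = 64290 km = 6.429×10⁷ m.
r₂ = 9.533×10⁵ km = 9.533×10⁸ m.
Transfer ellipse a_t = (r₁ + r₂)/2 = 5.088×10⁸ m.
At r₁: circular v_c1 = √(μ/r₁) = 24290 m/s; transfer-perikrone v_p = √[μ(2/r₁ − 1/a_t)] = 33250 m/s.
Δv₁ = v_p − v_c1 = 8958 m/s.
At r₂: circular v_c2 = √(μ/r₂) = 6308 m/s; transfer-apokrone v_a = √[μ(2/r₂ − 1/a_t)] = 2242 m/s.
Δv₂ = v_c2 − v_a = 4066 m/s.
Total Δv = Δv₁ + Δv₂ = 13020 m/s = 13.02 km/s.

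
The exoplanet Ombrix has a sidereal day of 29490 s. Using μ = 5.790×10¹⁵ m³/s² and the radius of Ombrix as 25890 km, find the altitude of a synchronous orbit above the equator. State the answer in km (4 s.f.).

A synchronous orbit has period T, so by Kepler's third law a = (μT²/4π²)^(1/3).
μT²/4π² = 5.790×10¹⁵ × (2.949×10⁴)² / 39.48 = 1.275×10²³ m³.
a = 5.034×10⁷ m = 50337 km.
Altitude h = a − R = 50337 − 25890 = 24447 km.

h_sync ≈ 24450 km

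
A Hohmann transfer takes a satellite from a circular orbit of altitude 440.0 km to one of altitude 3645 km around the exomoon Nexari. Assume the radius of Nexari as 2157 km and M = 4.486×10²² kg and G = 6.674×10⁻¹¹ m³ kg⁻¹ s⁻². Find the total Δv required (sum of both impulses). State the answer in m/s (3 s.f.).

Δv_total ≈ 342 m/s

μ = GM = 6.674×10⁻¹¹ × 4.486×10²² = 2.994×10¹² m³/s².
r₁ = 2157 + 440.0 = 2597.0 km = 2.5970×10⁶ m.
r₂ = 2157 + 3645 = 5802.0 km = 5.8020×10⁶ m.
Transfer ellipse a_t = (r₁ + r₂)/2 = 4.200×10⁶ m.
At r₁: circular v_c1 = √(μ/r₁) = 1074 m/s; transfer-periapsis v_p = √[μ(2/r₁ − 1/a_t)] = 1262 m/s.
Δv₁ = v_p − v_c1 = 188.3 m/s.
At r₂: circular v_c2 = √(μ/r₂) = 718.3 m/s; transfer-apoapsis v_a = √[μ(2/r₂ − 1/a_t)] = 564.9 m/s.
Δv₂ = v_c2 − v_a = 153.4 m/s.
Total Δv = Δv₁ + Δv₂ = 341.8 m/s.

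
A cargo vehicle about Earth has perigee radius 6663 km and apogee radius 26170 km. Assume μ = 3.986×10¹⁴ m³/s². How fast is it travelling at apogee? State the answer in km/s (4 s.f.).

v ≈ 2.486 km/s

Semi-major axis a = (r_p + r_a)/2 = 16416 km = 1.642×10⁷ m.
Vis-viva: v² = μ(2/r − 1/a) = 3.986×10¹⁴ × (7.642×10⁻⁸ − 6.091×10⁻⁸) = 6.182×10⁶ m²/s².
v = 2486 m/s = 2.486 km/s.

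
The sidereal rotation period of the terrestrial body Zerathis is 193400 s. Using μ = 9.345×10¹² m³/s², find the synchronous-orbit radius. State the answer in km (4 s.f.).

r_sync ≈ 20690 km

A synchronous orbit has period T, so by Kepler's third law a = (μT²/4π²)^(1/3).
μT²/4π² = 9.345×10¹² × (1.934×10⁵)² / 39.48 = 8.854×10²¹ m³.
a = 2.069×10⁷ m = 20688 km.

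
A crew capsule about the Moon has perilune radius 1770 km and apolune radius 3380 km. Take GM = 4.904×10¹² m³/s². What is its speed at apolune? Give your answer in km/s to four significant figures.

v ≈ 0.9987 km/s

Semi-major axis a = (r_p + r_a)/2 = 2575.0 km = 2.575×10⁶ m.
Vis-viva: v² = μ(2/r − 1/a) = 4.904×10¹² × (5.917×10⁻⁷ − 3.883×10⁻⁷) = 9.973×10⁵ m²/s².
v = 998.7 m/s = 0.9987 km/s.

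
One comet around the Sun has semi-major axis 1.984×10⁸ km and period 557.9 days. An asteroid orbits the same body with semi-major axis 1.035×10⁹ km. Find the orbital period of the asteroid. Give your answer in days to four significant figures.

Kepler's third law: T² ∝ a³, so T₂ = T₁ (a₂/a₁)^(3/2).
a₂/a₁ = 5.217, (a₂/a₁)^(3/2) = 11.92.
T₂ = 557.9 × 11.92 = 6647 days.

T₂ ≈ 6647 days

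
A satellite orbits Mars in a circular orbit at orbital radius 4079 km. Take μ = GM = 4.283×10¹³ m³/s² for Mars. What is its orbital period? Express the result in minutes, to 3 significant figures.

r = 4079 km = 4.079×10⁶ m.
Kepler's third law: T = 2π√(r³/μ) = 2π√((4.079×10⁶)³ / 4.283×10¹³).
r³/μ = 1.585×10⁶ s², so T = 2π × 1.259×10³ = 7.909×10³ s.
Converting: 7.909×10³ s ÷ 60.00 = 131.8 minutes.

T ≈ 132 minutes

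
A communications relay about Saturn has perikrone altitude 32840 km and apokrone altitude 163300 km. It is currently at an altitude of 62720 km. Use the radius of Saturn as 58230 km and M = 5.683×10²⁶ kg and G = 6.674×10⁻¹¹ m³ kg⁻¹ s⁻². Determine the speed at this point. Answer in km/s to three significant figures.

v ≈ 19.6 km/s

μ = GM = 6.674×10⁻¹¹ × 5.683×10²⁶ = 3.793×10¹⁶ m³/s².
r_p = 58230 + 32840 = 91070 km = 9.1070×10⁷ m.
r_a = 58230 + 163300 = 221530 km = 2.2153×10⁸ m.
r = 58230 + 62720 = 1.2095×10⁵ km = 1.210×10⁸ m.
Semi-major axis a = (r_p + r_a)/2 = 1.5630×10⁵ km = 1.563×10⁸ m.
Vis-viva: v² = μ(2/r − 1/a) = 3.793×10¹⁶ × (1.654×10⁻⁸ − 6.398×10⁻⁹) = 3.845×10⁸ m²/s².
v = 19610 m/s = 19.61 km/s.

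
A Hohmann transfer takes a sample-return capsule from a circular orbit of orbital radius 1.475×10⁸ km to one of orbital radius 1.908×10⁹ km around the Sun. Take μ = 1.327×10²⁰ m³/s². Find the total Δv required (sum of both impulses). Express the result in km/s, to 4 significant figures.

r₁ = 1.475×10⁸ km = 1.475×10¹¹ m.
r₂ = 1.908×10⁹ km = 1.908×10¹² m.
Transfer ellipse a_t = (r₁ + r₂)/2 = 1.028×10¹² m.
At r₁: circular v_c1 = √(μ/r₁) = 29990 m/s; transfer-perihelion v_p = √[μ(2/r₁ − 1/a_t)] = 40870 m/s.
Δv₁ = v_p − v_c1 = 10870 m/s.
At r₂: circular v_c2 = √(μ/r₂) = 8340 m/s; transfer-aphelion v_a = √[μ(2/r₂ − 1/a_t)] = 3159 m/s.
Δv₂ = v_c2 − v_a = 5180 m/s.
Total Δv = Δv₁ + Δv₂ = 16050 m/s = 16.05 km/s.

Δv_total ≈ 16.05 km/s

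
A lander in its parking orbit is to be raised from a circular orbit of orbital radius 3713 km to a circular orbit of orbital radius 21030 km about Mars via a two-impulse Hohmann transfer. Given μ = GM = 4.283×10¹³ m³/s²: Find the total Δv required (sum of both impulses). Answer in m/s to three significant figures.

Δv_total ≈ 1680 m/s

r₁ = 3713 km = 3.713×10⁶ m.
r₂ = 21030 km = 2.103×10⁷ m.
Transfer ellipse a_t = (r₁ + r₂)/2 = 1.237×10⁷ m.
At r₁: circular v_c1 = √(μ/r₁) = 3396 m/s; transfer-periapsis v_p = √[μ(2/r₁ − 1/a_t)] = 4428 m/s.
Δv₁ = v_p − v_c1 = 1032 m/s.
At r₂: circular v_c2 = √(μ/r₂) = 1427 m/s; transfer-apoapsis v_a = √[μ(2/r₂ − 1/a_t)] = 781.8 m/s.
Δv₂ = v_c2 − v_a = 645.3 m/s.
Total Δv = Δv₁ + Δv₂ = 1677 m/s.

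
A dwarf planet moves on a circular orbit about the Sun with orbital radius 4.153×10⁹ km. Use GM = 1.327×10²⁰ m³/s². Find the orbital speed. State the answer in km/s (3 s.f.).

r = 4.153×10⁹ km = 4.153×10¹² m.
For a circular orbit v = √(μ/r) = √(1.327×10²⁰ / 4.153×10¹²) = √(3.195×10⁷) = 5653 m/s.
That is 5.653 km/s.

v ≈ 5.65 km/s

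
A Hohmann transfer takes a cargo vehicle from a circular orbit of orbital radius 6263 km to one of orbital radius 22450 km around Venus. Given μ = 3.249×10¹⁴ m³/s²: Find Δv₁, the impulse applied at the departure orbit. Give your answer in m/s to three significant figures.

r₁ = 6263 km = 6.263×10⁶ m.
r₂ = 22450 km = 2.245×10⁷ m.
Transfer ellipse a_t = (r₁ + r₂)/2 = 1.436×10⁷ m.
At r₁: circular v_c1 = √(μ/r₁) = 7203 m/s; transfer-periapsis v_p = √[μ(2/r₁ − 1/a_t)] = 9007 m/s.
Δv₁ = v_p − v_c1 = 1804 m/s.

Δv ≈ 1800 m/s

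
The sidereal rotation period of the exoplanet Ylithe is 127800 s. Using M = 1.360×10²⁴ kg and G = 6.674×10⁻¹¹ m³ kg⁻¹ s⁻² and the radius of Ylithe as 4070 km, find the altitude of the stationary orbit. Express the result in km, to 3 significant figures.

h_sync ≈ 29400 km

μ = GM = 6.674×10⁻¹¹ × 1.360×10²⁴ = 9.077×10¹³ m³/s².
A synchronous orbit has period T, so by Kepler's third law a = (μT²/4π²)^(1/3).
μT²/4π² = 9.077×10¹³ × (1.278×10⁵)² / 39.48 = 3.755×10²² m³.
a = 3.349×10⁷ m = 33487 km.
Altitude h = a − R = 33487 − 4070 = 29417 km.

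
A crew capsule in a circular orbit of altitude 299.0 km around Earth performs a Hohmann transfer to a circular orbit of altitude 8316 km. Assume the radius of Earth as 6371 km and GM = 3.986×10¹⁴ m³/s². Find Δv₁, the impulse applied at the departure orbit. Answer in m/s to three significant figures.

Δv ≈ 1340 m/s

r₁ = 6371 + 299.0 = 6670.0 km = 6.6700×10⁶ m.
r₂ = 6371 + 8316 = 14687 km = 1.4687×10⁷ m.
Transfer ellipse a_t = (r₁ + r₂)/2 = 1.068×10⁷ m.
At r₁: circular v_c1 = √(μ/r₁) = 7730 m/s; transfer-perigee v_p = √[μ(2/r₁ − 1/a_t)] = 9066 m/s.
Δv₁ = v_p − v_c1 = 1336 m/s.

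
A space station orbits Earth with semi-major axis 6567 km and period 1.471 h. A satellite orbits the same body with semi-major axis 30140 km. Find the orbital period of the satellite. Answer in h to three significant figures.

Kepler's third law: T² ∝ a³, so T₂ = T₁ (a₂/a₁)^(3/2).
a₂/a₁ = 4.590, (a₂/a₁)^(3/2) = 9.833.
T₂ = 1.471 × 9.833 = 14.46 h.

T₂ ≈ 14.5 h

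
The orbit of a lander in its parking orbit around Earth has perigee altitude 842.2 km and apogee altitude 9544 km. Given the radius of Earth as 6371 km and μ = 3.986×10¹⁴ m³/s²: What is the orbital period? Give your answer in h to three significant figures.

r_p = 6371 + 842.2 = 7213.2 km = 7.2132×10⁶ m.
r_a = 6371 + 9544 = 15915 km = 1.5915×10⁷ m.
Semi-major axis a = (r_p + r_a)/2 = (7213.2 + 15915)/2 = 11564 km = 1.156×10⁷ m.
By Kepler's third law T = 2π√(a³/μ) = 2π × 1.970×10³ = 1.238×10⁴ s.
= 3.438 h.

T ≈ 3.44 h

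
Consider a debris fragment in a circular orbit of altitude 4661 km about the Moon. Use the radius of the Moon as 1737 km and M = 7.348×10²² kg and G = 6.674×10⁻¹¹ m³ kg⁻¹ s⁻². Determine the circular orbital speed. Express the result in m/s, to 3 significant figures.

v ≈ 875 m/s

μ = GM = 6.674×10⁻¹¹ × 7.348×10²² = 4.904×10¹² m³/s².
r = 1737 + 4661 = 6398.0 km = 6.3980×10⁶ m.
For a circular orbit v = √(μ/r) = √(4.904×10¹² / 6.398×10⁶) = √(7.665×10⁵) = 875.5 m/s.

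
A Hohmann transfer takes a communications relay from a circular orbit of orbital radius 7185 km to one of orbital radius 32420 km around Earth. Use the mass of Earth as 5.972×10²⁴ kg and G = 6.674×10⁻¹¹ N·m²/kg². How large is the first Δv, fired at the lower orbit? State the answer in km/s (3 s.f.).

μ = GM = 6.674×10⁻¹¹ × 5.972×10²⁴ = 3.986×10¹⁴ m³/s².
r₁ = 7185 km = 7.185×10⁶ m.
r₂ = 32420 km = 3.242×10⁷ m.
Transfer ellipse a_t = (r₁ + r₂)/2 = 1.980×10⁷ m.
At r₁: circular v_c1 = √(μ/r₁) = 7448 m/s; transfer-perigee v_p = √[μ(2/r₁ − 1/a_t)] = 9530 m/s.
Δv₁ = v_p − v_c1 = 2082 m/s.
= 2.082 km/s.

Δv ≈ 2.08 km/s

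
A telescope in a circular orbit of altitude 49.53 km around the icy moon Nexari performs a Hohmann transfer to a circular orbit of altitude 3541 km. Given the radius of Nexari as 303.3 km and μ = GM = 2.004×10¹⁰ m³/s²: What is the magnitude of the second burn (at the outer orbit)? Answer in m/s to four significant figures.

Δv ≈ 42.60 m/s

r₁ = 303.3 + 49.53 = 352.83 km = 3.5283×10⁵ m.
r₂ = 303.3 + 3541 = 3844.3 km = 3.8443×10⁶ m.
Transfer ellipse a_t = (r₁ + r₂)/2 = 2.099×10⁶ m.
At r₁: circular v_c1 = √(μ/r₁) = 238.3 m/s; transfer-periapsis v_p = √[μ(2/r₁ − 1/a_t)] = 322.6 m/s.
At r₂: circular v_c2 = √(μ/r₂) = 72.20 m/s; transfer-apoapsis v_a = √[μ(2/r₂ − 1/a_t)] = 29.60 m/s.
Δv₂ = v_c2 − v_a = 42.60 m/s.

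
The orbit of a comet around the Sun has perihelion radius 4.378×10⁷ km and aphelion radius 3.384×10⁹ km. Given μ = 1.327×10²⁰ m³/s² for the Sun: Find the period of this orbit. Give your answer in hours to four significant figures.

T ≈ 340000 hours

Semi-major axis a = (r_p + r_a)/2 = (4.3780×10⁷ + 3.3840×10⁹)/2 = 1.7139×10⁹ km = 1.714×10¹² m.
By Kepler's third law T = 2π√(a³/μ) = 2π × 1.948×10⁸ = 1.224×10⁹ s.
= 3.400×10⁵ hours.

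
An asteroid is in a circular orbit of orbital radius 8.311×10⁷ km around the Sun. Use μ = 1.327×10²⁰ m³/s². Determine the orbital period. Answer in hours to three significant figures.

T ≈ 3630 hours

r = 8.311×10⁷ km = 8.311×10¹⁰ m.
Kepler's third law: T = 2π√(r³/μ) = 2π√((8.311×10¹⁰)³ / 1.327×10²⁰).
r³/μ = 4.326×10¹² s², so T = 2π × 2.080×10⁶ = 1.307×10⁷ s.
Converting: 1.307×10⁷ s ÷ 3600 = 3630 hours.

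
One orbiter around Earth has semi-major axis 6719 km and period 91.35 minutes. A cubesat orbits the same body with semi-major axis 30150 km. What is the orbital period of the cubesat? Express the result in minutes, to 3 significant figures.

Kepler's third law: T² ∝ a³, so T₂ = T₁ (a₂/a₁)^(3/2).
a₂/a₁ = 4.487, (a₂/a₁)^(3/2) = 9.505.
T₂ = 91.35 × 9.505 = 868.3 minutes.

T₂ ≈ 868 minutes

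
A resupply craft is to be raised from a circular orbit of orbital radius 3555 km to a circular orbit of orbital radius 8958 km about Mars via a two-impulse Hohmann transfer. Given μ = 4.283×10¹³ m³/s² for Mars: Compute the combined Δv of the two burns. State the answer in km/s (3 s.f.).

Δv_total ≈ 1.22 km/s

r₁ = 3555 km = 3.555×10⁶ m.
r₂ = 8958 km = 8.958×10⁶ m.
Transfer ellipse a_t = (r₁ + r₂)/2 = 6.256×10⁶ m.
At r₁: circular v_c1 = √(μ/r₁) = 3471 m/s; transfer-periapsis v_p = √[μ(2/r₁ − 1/a_t)] = 4153 m/s.
Δv₁ = v_p − v_c1 = 682.3 m/s.
At r₂: circular v_c2 = √(μ/r₂) = 2187 m/s; transfer-apoapsis v_a = √[μ(2/r₂ − 1/a_t)] = 1648 m/s.
Δv₂ = v_c2 − v_a = 538.3 m/s.
Total Δv = Δv₁ + Δv₂ = 1221 m/s = 1.221 km/s.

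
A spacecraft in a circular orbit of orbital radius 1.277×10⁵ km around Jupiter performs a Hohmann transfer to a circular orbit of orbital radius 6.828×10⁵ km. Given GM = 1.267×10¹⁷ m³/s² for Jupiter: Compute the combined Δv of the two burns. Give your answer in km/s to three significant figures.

r₁ = 1.277×10⁵ km = 1.277×10⁸ m.
r₂ = 6.828×10⁵ km = 6.828×10⁸ m.
Transfer ellipse a_t = (r₁ + r₂)/2 = 4.052×10⁸ m.
At r₁: circular v_c1 = √(μ/r₁) = 31500 m/s; transfer-perijove v_p = √[μ(2/r₁ − 1/a_t)] = 40890 m/s.
Δv₁ = v_p − v_c1 = 9388 m/s.
At r₂: circular v_c2 = √(μ/r₂) = 13620 m/s; transfer-apojove v_a = √[μ(2/r₂ − 1/a_t)] = 7647 m/s.
Δv₂ = v_c2 − v_a = 5975 m/s.
Total Δv = Δv₁ + Δv₂ = 15360 m/s = 15.36 km/s.

Δv_total ≈ 15.4 km/s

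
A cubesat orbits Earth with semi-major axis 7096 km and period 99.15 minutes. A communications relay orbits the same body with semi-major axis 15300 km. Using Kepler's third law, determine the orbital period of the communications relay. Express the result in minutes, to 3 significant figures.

Kepler's third law: T² ∝ a³, so T₂ = T₁ (a₂/a₁)^(3/2).
a₂/a₁ = 2.156, (a₂/a₁)^(3/2) = 3.166.
T₂ = 99.15 × 3.166 = 313.9 minutes.

T₂ ≈ 314 minutes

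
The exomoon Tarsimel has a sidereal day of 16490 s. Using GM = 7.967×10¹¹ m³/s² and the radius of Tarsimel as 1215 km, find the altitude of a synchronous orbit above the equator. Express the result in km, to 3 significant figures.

h_sync ≈ 549 km

A synchronous orbit has period T, so by Kepler's third law a = (μT²/4π²)^(1/3).
μT²/4π² = 7.967×10¹¹ × (1.649×10⁴)² / 39.48 = 5.488×10¹⁸ m³.
a = 1.764×10⁶ m = 1763.8 km.
Altitude h = a − R = 1763.8 − 1215 = 548.84 km.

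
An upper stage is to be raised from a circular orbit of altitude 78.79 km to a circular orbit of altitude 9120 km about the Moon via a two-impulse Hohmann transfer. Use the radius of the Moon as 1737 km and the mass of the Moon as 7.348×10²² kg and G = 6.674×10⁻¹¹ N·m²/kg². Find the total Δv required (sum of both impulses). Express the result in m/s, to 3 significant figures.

Δv_total ≈ 820 m/s

μ = GM = 6.674×10⁻¹¹ × 7.348×10²² = 4.904×10¹² m³/s².
r₁ = 1737 + 78.79 = 1815.8 km = 1.8158×10⁶ m.
r₂ = 1737 + 9120 = 10857 km = 1.0857×10⁷ m.
Transfer ellipse a_t = (r₁ + r₂)/2 = 6.336×10⁶ m.
At r₁: circular v_c1 = √(μ/r₁) = 1643 m/s; transfer-perilune v_p = √[μ(2/r₁ − 1/a_t)] = 2151 m/s.
Δv₁ = v_p − v_c1 = 507.8 m/s.
At r₂: circular v_c2 = √(μ/r₂) = 672.1 m/s; transfer-apolune v_a = √[μ(2/r₂ − 1/a_t)] = 359.8 m/s.
Δv₂ = v_c2 − v_a = 312.3 m/s.
Total Δv = Δv₁ + Δv₂ = 820.1 m/s.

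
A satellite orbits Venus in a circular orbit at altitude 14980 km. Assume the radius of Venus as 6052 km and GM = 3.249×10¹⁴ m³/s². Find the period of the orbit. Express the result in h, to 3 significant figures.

r = 6052 + 14980 = 21032 km = 2.1032×10⁷ m.
Kepler's third law: T = 2π√(r³/μ) = 2π√((2.103×10⁷)³ / 3.249×10¹⁴).
r³/μ = 2.863×10⁷ s², so T = 2π × 5.351×10³ = 3.362×10⁴ s.
Converting: 3.362×10⁴ s ÷ 3600 = 9.339 h.

T ≈ 9.34 h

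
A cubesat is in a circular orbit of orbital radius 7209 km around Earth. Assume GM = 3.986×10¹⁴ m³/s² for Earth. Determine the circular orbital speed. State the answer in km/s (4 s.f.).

r = 7209 km = 7.209×10⁶ m.
For a circular orbit v = √(μ/r) = √(3.986×10¹⁴ / 7.209×10⁶) = √(5.529×10⁷) = 7436 m/s.
That is 7.436 km/s.

v ≈ 7.436 km/s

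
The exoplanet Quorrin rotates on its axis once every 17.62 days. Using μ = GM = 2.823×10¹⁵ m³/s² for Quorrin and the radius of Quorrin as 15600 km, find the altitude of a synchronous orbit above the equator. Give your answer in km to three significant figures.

T = 17.62 days = 1.522×10⁶ s.
A synchronous orbit has period T, so by Kepler's third law a = (μT²/4π²)^(1/3).
μT²/4π² = 2.823×10¹⁵ × (1.522×10⁶)² / 39.48 = 1.657×10²⁶ m³.
a = 5.493×10⁸ m = 5.4928×10⁵ km.
Altitude h = a − R = 5.4928×10⁵ − 15600 = 5.3368×10⁵ km.

h_sync ≈ 5.34×10⁵ km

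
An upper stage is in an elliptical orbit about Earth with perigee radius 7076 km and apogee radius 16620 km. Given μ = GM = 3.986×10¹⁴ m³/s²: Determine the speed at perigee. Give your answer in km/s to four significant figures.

Semi-major axis a = (r_p + r_a)/2 = 11848 km = 1.185×10⁷ m.
Vis-viva: v² = μ(2/r − 1/a) = 3.986×10¹⁴ × (2.826×10⁻⁷ − 8.440×10⁻⁸) = 7.902×10⁷ m²/s².
v = 8889 m/s = 8.889 km/s.

v ≈ 8.889 km/s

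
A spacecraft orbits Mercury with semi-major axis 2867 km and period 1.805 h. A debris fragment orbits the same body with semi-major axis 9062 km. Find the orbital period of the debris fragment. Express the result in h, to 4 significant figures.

T₂ ≈ 10.14 h

Kepler's third law: T² ∝ a³, so T₂ = T₁ (a₂/a₁)^(3/2).
a₂/a₁ = 3.161, (a₂/a₁)^(3/2) = 5.619.
T₂ = 1.805 × 5.619 = 10.14 h.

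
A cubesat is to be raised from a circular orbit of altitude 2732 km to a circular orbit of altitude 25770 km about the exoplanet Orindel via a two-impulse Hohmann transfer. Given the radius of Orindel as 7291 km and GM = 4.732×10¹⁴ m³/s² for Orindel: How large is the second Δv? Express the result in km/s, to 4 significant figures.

Δv ≈ 1.203 km/s

r₁ = 7291 + 2732 = 10023 km = 1.0023×10⁷ m.
r₂ = 7291 + 25770 = 33061 km = 3.3061×10⁷ m.
Transfer ellipse a_t = (r₁ + r₂)/2 = 2.154×10⁷ m.
At r₁: circular v_c1 = √(μ/r₁) = 6871 m/s; transfer-periapsis v_p = √[μ(2/r₁ − 1/a_t)] = 8512 m/s.
At r₂: circular v_c2 = √(μ/r₂) = 3783 m/s; transfer-apoapsis v_a = √[μ(2/r₂ − 1/a_t)] = 2581 m/s.
Δv₂ = v_c2 − v_a = 1203 m/s.
= 1.203 km/s.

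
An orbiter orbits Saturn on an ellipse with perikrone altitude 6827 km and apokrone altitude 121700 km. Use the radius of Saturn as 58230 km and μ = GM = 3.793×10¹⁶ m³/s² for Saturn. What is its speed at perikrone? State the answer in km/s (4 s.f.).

v ≈ 29.26 km/s

r_p = 58230 + 6827 = 65057 km = 6.5057×10⁷ m.
r_a = 58230 + 121700 = 179930 km = 1.7993×10⁸ m.
Semi-major axis a = (r_p + r_a)/2 = 1.2249×10⁵ km = 1.225×10⁸ m.
Vis-viva: v² = μ(2/r − 1/a) = 3.793×10¹⁶ × (3.074×10⁻⁸ − 8.164×10⁻⁹) = 8.564×10⁸ m²/s².
v = 29260 m/s = 29.26 km/s.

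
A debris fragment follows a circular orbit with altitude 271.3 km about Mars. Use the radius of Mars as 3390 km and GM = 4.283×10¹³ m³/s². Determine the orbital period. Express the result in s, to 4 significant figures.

r = 3390 + 271.3 = 3661.3 km = 3.6613×10⁶ m.
Kepler's third law: T = 2π√(r³/μ) = 2π√((3.661×10⁶)³ / 4.283×10¹³).
r³/μ = 1.146×10⁶ s², so T = 2π × 1.070×10³ = 6.726×10³ s.

T ≈ 6726 s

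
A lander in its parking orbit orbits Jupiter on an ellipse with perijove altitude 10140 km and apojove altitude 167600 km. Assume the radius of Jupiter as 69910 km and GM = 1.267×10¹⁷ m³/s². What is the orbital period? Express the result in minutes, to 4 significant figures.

r_p = 69910 + 10140 = 80050 km = 8.0050×10⁷ m.
r_a = 69910 + 167600 = 237510 km = 2.3751×10⁸ m.
Semi-major axis a = (r_p + r_a)/2 = (80050 + 2.3751×10⁵)/2 = 1.5878×10⁵ km = 1.588×10⁸ m.
By Kepler's third law T = 2π√(a³/μ) = 2π × 5.621×10³ = 3.532×10⁴ s.
= 588.6 minutes.

T ≈ 588.6 minutes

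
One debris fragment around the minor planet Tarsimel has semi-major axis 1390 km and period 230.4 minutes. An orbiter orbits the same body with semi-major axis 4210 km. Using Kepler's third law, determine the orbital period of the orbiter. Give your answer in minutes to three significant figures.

Kepler's third law: T² ∝ a³, so T₂ = T₁ (a₂/a₁)^(3/2).
a₂/a₁ = 3.029, (a₂/a₁)^(3/2) = 5.271.
T₂ = 230.4 × 5.271 = 1214 minutes.

T₂ ≈ 1210 minutes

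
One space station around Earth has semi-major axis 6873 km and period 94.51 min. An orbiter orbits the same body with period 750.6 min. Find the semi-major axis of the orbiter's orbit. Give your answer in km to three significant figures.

Kepler's third law: a³ ∝ T², so a₂ = a₁ (T₂/T₁)^(2/3).
T₂/T₁ = 7.942, (T₂/T₁)^(2/3) = 3.981.
a₂ = 6873 × 3.981 = 27360 km.

a₂ ≈ 27400 km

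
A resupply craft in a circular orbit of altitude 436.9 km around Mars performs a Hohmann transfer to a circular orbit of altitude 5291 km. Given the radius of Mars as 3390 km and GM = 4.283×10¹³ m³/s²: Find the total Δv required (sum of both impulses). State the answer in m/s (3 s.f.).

r₁ = 3390 + 436.9 = 3826.9 km = 3.8269×10⁶ m.
r₂ = 3390 + 5291 = 8681.0 km = 8.6810×10⁶ m.
Transfer ellipse a_t = (r₁ + r₂)/2 = 6.254×10⁶ m.
At r₁: circular v_c1 = √(μ/r₁) = 3345 m/s; transfer-periapsis v_p = √[μ(2/r₁ − 1/a_t)] = 3941 m/s.
Δv₁ = v_p − v_c1 = 596.1 m/s.
At r₂: circular v_c2 = √(μ/r₂) = 2221 m/s; transfer-apoapsis v_a = √[μ(2/r₂ − 1/a_t)] = 1738 m/s.
Δv₂ = v_c2 − v_a = 483.7 m/s.
Total Δv = Δv₁ + Δv₂ = 1080 m/s.

Δv_total ≈ 1080 m/s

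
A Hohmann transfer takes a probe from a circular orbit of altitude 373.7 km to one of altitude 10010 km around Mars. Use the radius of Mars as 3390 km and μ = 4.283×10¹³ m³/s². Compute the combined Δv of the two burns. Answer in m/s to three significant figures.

r₁ = 3390 + 373.7 = 3763.7 km = 3.7637×10⁶ m.
r₂ = 3390 + 10010 = 13400 km = 1.3400×10⁷ m.
Transfer ellipse a_t = (r₁ + r₂)/2 = 8.582×10⁶ m.
At r₁: circular v_c1 = √(μ/r₁) = 3373 m/s; transfer-periapsis v_p = √[μ(2/r₁ − 1/a_t)] = 4215 m/s.
Δv₁ = v_p − v_c1 = 841.9 m/s.
At r₂: circular v_c2 = √(μ/r₂) = 1788 m/s; transfer-apoapsis v_a = √[μ(2/r₂ − 1/a_t)] = 1184 m/s.
Δv₂ = v_c2 − v_a = 603.8 m/s.
Total Δv = Δv₁ + Δv₂ = 1446 m/s.

Δv_total ≈ 1450 m/s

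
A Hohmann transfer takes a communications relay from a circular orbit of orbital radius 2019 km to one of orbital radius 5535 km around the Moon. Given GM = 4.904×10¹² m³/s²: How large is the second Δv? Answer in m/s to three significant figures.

Δv ≈ 253 m/s

r₁ = 2019 km = 2.019×10⁶ m.
r₂ = 5535 km = 5.535×10⁶ m.
Transfer ellipse a_t = (r₁ + r₂)/2 = 3.777×10⁶ m.
At r₁: circular v_c1 = √(μ/r₁) = 1559 m/s; transfer-perilune v_p = √[μ(2/r₁ − 1/a_t)] = 1887 m/s.
At r₂: circular v_c2 = √(μ/r₂) = 941.3 m/s; transfer-apolune v_a = √[μ(2/r₂ − 1/a_t)] = 688.2 m/s.
Δv₂ = v_c2 − v_a = 253.1 m/s.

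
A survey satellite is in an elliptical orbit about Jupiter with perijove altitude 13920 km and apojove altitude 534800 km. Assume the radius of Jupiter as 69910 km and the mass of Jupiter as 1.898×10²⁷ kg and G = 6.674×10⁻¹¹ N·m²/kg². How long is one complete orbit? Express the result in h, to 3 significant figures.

μ = GM = 6.674×10⁻¹¹ × 1.898×10²⁷ = 1.267×10¹⁷ m³/s².
r_p = 69910 + 13920 = 83830 km = 8.3830×10⁷ m.
r_a = 69910 + 534800 = 604710 km = 6.0471×10⁸ m.
Semi-major axis a = (r_p + r_a)/2 = (83830 + 6.0471×10⁵)/2 = 3.4427×10⁵ km = 3.443×10⁸ m.
By Kepler's third law T = 2π√(a³/μ) = 2π × 1.795×10⁴ = 1.128×10⁵ s.
= 31.32 h.

T ≈ 31.3 h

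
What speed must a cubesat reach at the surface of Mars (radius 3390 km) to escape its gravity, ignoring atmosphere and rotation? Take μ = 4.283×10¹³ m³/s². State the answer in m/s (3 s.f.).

r = R = 3.390×10⁶ m.
Escape speed v_esc = √(2μ/r) = √(2 × 4.283×10¹³ / 3.390×10⁶) = √(2.527×10⁷) = 5027 m/s.

v_esc ≈ 5030 m/s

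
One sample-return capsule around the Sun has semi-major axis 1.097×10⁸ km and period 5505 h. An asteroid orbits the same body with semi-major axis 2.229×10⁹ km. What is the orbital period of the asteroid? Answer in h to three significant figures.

Kepler's third law: T² ∝ a³, so T₂ = T₁ (a₂/a₁)^(3/2).
a₂/a₁ = 20.32, (a₂/a₁)^(3/2) = 91.59.
T₂ = 5505 × 91.59 = 5.042×10⁵ h.

T₂ ≈ 5.04×10⁵ h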